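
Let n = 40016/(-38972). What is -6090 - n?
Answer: -59324866/9743 ≈ -6089.0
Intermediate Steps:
n = -10004/9743 (n = 40016*(-1/38972) = -10004/9743 ≈ -1.0268)
-6090 - n = -6090 - 1*(-10004/9743) = -6090 + 10004/9743 = -59324866/9743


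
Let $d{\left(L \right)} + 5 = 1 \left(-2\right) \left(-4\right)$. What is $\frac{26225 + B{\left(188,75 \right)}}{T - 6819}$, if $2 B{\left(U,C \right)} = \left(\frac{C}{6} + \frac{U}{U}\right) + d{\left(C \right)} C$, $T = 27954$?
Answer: $\frac{105377}{84540} \approx 1.2465$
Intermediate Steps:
$d{\left(L \right)} = 3$ ($d{\left(L \right)} = -5 + 1 \left(-2\right) \left(-4\right) = -5 - -8 = -5 + 8 = 3$)
$B{\left(U,C \right)} = \frac{1}{2} + \frac{19 C}{12}$ ($B{\left(U,C \right)} = \frac{\left(\frac{C}{6} + \frac{U}{U}\right) + 3 C}{2} = \frac{\left(C \frac{1}{6} + 1\right) + 3 C}{2} = \frac{\left(\frac{C}{6} + 1\right) + 3 C}{2} = \frac{\left(1 + \frac{C}{6}\right) + 3 C}{2} = \frac{1 + \frac{19 C}{6}}{2} = \frac{1}{2} + \frac{19 C}{12}$)
$\frac{26225 + B{\left(188,75 \right)}}{T - 6819} = \frac{26225 + \left(\frac{1}{2} + \frac{19}{12} \cdot 75\right)}{27954 - 6819} = \frac{26225 + \left(\frac{1}{2} + \frac{475}{4}\right)}{21135} = \left(26225 + \frac{477}{4}\right) \frac{1}{21135} = \frac{105377}{4} \cdot \frac{1}{21135} = \frac{105377}{84540}$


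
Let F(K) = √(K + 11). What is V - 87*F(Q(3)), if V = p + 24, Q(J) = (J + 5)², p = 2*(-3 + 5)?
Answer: 28 - 435*√3 ≈ -725.44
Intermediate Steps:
p = 4 (p = 2*2 = 4)
Q(J) = (5 + J)²
F(K) = √(11 + K)
V = 28 (V = 4 + 24 = 28)
V - 87*F(Q(3)) = 28 - 87*√(11 + (5 + 3)²) = 28 - 87*√(11 + 8²) = 28 - 87*√(11 + 64) = 28 - 435*√3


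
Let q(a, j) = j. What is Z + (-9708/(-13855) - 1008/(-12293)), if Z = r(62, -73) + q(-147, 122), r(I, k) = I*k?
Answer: -749953837776/170319515 ≈ -4403.2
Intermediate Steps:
Z = -4404 (Z = 62*(-73) + 122 = -4526 + 122 = -4404)
Z + (-9708/(-13855) - 1008/(-12293)) = -4404 + (-9708/(-13855) - 1008/(-12293)) = -4404 + (-9708*(-1/13855) - 1008*(-1/12293)) = -4404 + (9708/13855 + 1008/12293) = -4404 + 133306284/170319515 = -749953837776/170319515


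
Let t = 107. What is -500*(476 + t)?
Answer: -291500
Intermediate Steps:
-500*(476 + t) = -500*(476 + 107) = -500*583 = -291500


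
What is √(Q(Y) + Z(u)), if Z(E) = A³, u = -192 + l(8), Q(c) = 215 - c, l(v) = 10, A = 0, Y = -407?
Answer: √622 ≈ 24.940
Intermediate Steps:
u = -182 (u = -192 + 10 = -182)
Z(E) = 0 (Z(E) = 0³ = 0)
√(Q(Y) + Z(u)) = √((215 - 1*(-407)) + 0) = √((215 + 407) + 0) = √(622 + 0) = √622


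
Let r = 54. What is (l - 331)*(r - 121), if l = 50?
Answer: 18827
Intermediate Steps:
(l - 331)*(r - 121) = (50 - 331)*(54 - 121) = -281*(-67) = 18827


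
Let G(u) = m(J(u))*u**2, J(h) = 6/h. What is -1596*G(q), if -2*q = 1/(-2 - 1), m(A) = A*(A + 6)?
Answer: -67032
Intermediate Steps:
m(A) = A*(6 + A)
q = 1/6 (q = -1/(2*(-2 - 1)) = -1/2/(-3) = -1/2*(-1/3) = 1/6 ≈ 0.16667)
G(u) = 6*u*(6 + 6/u) (G(u) = ((6/u)*(6 + 6/u))*u**2 = (6*(6 + 6/u)/u)*u**2 = 6*u*(6 + 6/u))
-1596*G(q) = -1596*(36 + 36*(1/6)) = -1596*(36 + 6) = -1596*42 = -67032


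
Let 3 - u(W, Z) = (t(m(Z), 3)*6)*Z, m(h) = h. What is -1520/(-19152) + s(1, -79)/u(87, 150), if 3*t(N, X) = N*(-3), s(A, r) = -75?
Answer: 223430/2835063 ≈ 0.078809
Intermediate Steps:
t(N, X) = -N (t(N, X) = (N*(-3))/3 = (-3*N)/3 = -N)
u(W, Z) = 3 + 6*Z**2 (u(W, Z) = 3 - -Z*6*Z = 3 - (-6*Z)*Z = 3 - (-6)*Z**2 = 3 + 6*Z**2)
-1520/(-19152) + s(1, -79)/u(87, 150) = -1520/(-19152) - 75/(3 + 6*150**2) = -1520*(-1/19152) - 75/(3 + 6*22500) = 5/63 - 75/(3 + 135000) = 5/63 - 75/135003 = 5/63 - 75*1/135003 = 5/63 - 25/45001 = 223430/2835063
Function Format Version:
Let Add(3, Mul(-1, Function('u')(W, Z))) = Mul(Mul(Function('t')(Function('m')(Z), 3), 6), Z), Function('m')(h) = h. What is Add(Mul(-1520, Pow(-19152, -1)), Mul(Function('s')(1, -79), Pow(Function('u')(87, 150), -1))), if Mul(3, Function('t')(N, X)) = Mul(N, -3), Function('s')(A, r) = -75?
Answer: Rational(223430, 2835063) ≈ 0.078809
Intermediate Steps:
Function('t')(N, X) = Mul(-1, N) (Function('t')(N, X) = Mul(Rational(1, 3), Mul(N, -3)) = Mul(Rational(1, 3), Mul(-3, N)) = Mul(-1, N))
Function('u')(W, Z) = Add(3, Mul(6, Pow(Z, 2))) (Function('u')(W, Z) = Add(3, Mul(-1, Mul(Mul(Mul(-1, Z), 6), Z))) = Add(3, Mul(-1, Mul(Mul(-6, Z), Z))) = Add(3, Mul(-1, Mul(-6, Pow(Z, 2)))) = Add(3, Mul(6, Pow(Z, 2))))
Add(Mul(-1520, Pow(-19152, -1)), Mul(Function('s')(1, -79), Pow(Function('u')(87, 150), -1))) = Add(Mul(-1520, Pow(-19152, -1)), Mul(-75, Pow(Add(3, Mul(6, Pow(150, 2))), -1))) = Add(Mul(-1520, Rational(-1, 19152)), Mul(-75, Pow(Add(3, Mul(6, 22500)), -1))) = Add(Rational(5, 63), Mul(-75, Pow(Add(3, 135000), -1))) = Add(Rational(5, 63), Mul(-75, Pow(135003, -1))) = Add(Rational(5, 63), Mul(-75, Rational(1, 135003))) = Add(Rational(5, 63), Rational(-25, 45001)) = Rational(223430, 2835063)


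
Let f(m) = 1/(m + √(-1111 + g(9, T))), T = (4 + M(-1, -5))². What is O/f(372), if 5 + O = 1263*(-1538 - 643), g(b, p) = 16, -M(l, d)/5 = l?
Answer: -1024714176 - 2754608*I*√1095 ≈ -1.0247e+9 - 9.1152e+7*I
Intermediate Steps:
M(l, d) = -5*l
T = 81 (T = (4 - 5*(-1))² = (4 + 5)² = 9² = 81)
O = -2754608 (O = -5 + 1263*(-1538 - 643) = -5 + 1263*(-2181) = -5 - 2754603 = -2754608)
f(m) = 1/(m + I*√1095) (f(m) = 1/(m + √(-1111 + 16)) = 1/(m + √(-1095)) = 1/(m + I*√1095))
O/f(372) = -(1024714176 + 2754608*I*√1095) = -2754608*(372 + I*√1095) = -1024714176 - 2754608*I*√1095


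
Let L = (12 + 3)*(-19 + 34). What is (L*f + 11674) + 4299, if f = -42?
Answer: 6523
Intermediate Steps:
L = 225 (L = 15*15 = 225)
(L*f + 11674) + 4299 = (225*(-42) + 11674) + 4299 = (-9450 + 11674) + 4299 = 2224 + 4299 = 6523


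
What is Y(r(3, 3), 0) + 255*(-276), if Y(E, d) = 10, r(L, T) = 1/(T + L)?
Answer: -70370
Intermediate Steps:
r(L, T) = 1/(L + T)
Y(r(3, 3), 0) + 255*(-276) = 10 + 255*(-276) = 10 - 70380 = -70370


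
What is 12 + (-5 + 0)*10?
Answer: -38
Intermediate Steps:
12 + (-5 + 0)*10 = 12 - 5*10 = 12 - 50 = -38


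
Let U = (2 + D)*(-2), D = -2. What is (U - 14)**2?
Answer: 196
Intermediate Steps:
U = 0 (U = (2 - 2)*(-2) = 0*(-2) = 0)
(U - 14)**2 = (0 - 14)**2 = (-14)**2 = 196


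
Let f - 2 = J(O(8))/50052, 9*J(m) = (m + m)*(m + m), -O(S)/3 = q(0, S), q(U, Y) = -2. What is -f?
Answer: -25030/12513 ≈ -2.0003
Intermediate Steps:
O(S) = 6 (O(S) = -3*(-2) = 6)
J(m) = 4*m**2/9 (J(m) = ((m + m)*(m + m))/9 = ((2*m)*(2*m))/9 = (4*m**2)/9 = 4*m**2/9)
f = 25030/12513 (f = 2 + ((4/9)*6**2)/50052 = 2 + ((4/9)*36)*(1/50052) = 2 + 16*(1/50052) = 2 + 4/12513 = 25030/12513 ≈ 2.0003)
-f = -1*25030/12513 = -25030/12513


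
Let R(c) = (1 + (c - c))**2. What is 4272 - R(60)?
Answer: 4271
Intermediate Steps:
R(c) = 1 (R(c) = (1 + 0)**2 = 1**2 = 1)
4272 - R(60) = 4272 - 1*1 = 4272 - 1 = 4271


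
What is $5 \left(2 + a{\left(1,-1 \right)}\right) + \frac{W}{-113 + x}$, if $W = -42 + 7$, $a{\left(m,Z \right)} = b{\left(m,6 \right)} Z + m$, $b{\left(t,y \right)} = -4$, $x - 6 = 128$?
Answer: $\frac{100}{3} \approx 33.333$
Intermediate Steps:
$x = 134$ ($x = 6 + 128 = 134$)
$a{\left(m,Z \right)} = m - 4 Z$ ($a{\left(m,Z \right)} = - 4 Z + m = m - 4 Z$)
$W = -35$
$5 \left(2 + a{\left(1,-1 \right)}\right) + \frac{W}{-113 + x} = 5 \left(2 + \left(1 - -4\right)\right) - \frac{35}{-113 + 134} = 5 \left(2 + \left(1 + 4\right)\right) - \frac{35}{21} = 5 \left(2 + 5\right) - \frac{5}{3} = 5 \cdot 7 - \frac{5}{3} = 35 - \frac{5}{3} = \frac{100}{3}$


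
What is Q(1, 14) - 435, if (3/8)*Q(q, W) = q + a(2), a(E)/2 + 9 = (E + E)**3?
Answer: -139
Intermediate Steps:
a(E) = -18 + 16*E**3 (a(E) = -18 + 2*(E + E)**3 = -18 + 2*(2*E)**3 = -18 + 2*(8*E**3) = -18 + 16*E**3)
Q(q, W) = 880/3 + 8*q/3 (Q(q, W) = 8*(q + (-18 + 16*2**3))/3 = 8*(q + (-18 + 16*8))/3 = 8*(q + (-18 + 128))/3 = 8*(q + 110)/3 = 8*(110 + q)/3 = 880/3 + 8*q/3)
Q(1, 14) - 435 = (880/3 + (8/3)*1) - 435 = (880/3 + 8/3) - 435 = 296 - 435 = -139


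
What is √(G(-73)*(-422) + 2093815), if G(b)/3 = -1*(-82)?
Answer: √1990003 ≈ 1410.7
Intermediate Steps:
G(b) = 246 (G(b) = 3*(-1*(-82)) = 3*82 = 246)
√(G(-73)*(-422) + 2093815) = √(246*(-422) + 2093815) = √(-103812 + 2093815) = √1990003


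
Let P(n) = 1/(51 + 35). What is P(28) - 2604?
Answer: -223943/86 ≈ -2604.0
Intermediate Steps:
P(n) = 1/86
P(28) - 2604 = 1/86 - 2604 = -223943/86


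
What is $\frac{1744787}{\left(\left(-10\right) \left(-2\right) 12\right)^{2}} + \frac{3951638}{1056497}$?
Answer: $\frac{2070976579939}{60854227200} \approx 34.032$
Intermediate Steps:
$\frac{1744787}{\left(\left(-10\right) \left(-2\right) 12\right)^{2}} + \frac{3951638}{1056497} = \frac{1744787}{\left(20 \cdot 12\right)^{2}} + 3951638 \cdot \frac{1}{1056497} = \frac{1744787}{240^{2}} + \frac{3951638}{1056497} = \frac{1744787}{57600} + \frac{3951638}{1056497} = \frac{2070976579939}{60854227200}$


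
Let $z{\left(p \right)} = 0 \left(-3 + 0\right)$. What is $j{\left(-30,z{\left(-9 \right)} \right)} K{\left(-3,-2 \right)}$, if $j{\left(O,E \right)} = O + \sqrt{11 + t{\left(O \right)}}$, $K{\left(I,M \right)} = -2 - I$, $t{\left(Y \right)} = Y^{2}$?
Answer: $-30 + \sqrt{911} \approx 0.18278$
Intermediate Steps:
$z{\left(p \right)} = 0$ ($z{\left(p \right)} = 0 \left(-3\right) = 0$)
$j{\left(O,E \right)} = O + \sqrt{11 + O^{2}}$
$j{\left(-30,z{\left(-9 \right)} \right)} K{\left(-3,-2 \right)} = \left(-30 + \sqrt{11 + \left(-30\right)^{2}}\right) \left(-2 - -3\right) = \left(-30 + \sqrt{11 + 900}\right) \left(-2 + 3\right) = \left(-30 + \sqrt{911}\right) 1 = -30 + \sqrt{911}$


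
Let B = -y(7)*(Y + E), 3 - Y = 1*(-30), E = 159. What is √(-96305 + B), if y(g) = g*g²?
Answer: I*√162161 ≈ 402.69*I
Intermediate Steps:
y(g) = g³
Y = 33 (Y = 3 - (-30) = 3 - 1*(-30) = 3 + 30 = 33)
B = -65856 (B = -7³*(33 + 159) = -343*192 = -1*65856 = -65856)
√(-96305 + B) = √(-96305 - 65856) = √(-162161) = I*√162161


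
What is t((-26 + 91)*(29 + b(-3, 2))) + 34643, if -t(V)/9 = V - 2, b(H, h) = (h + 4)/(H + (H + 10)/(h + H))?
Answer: 18047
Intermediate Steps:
b(H, h) = (4 + h)/(H + (10 + H)/(H + h))
t(V) = 18 - 9*V (t(V) = -9*(V - 2) = -9*(-2 + V) = 18 - 9*V)
t((-26 + 91)*(29 + b(-3, 2))) + 34643 = (18 - 9*(-26 + 91)*(29 + (2² + 4*(-3) + 4*2 - 3*2)/(10 - 3 + (-3)² - 3*2))) + 34643 = (18 - 585*(29 + (4 - 12 + 8 - 6)/(10 - 3 + 9 - 6))) + 34643 = (18 - 585*(29 - 6/10)) + 34643 = (18 - 585*(29 + (⅒)*(-6))) + 34643 = (18 - 585*(29 - ⅗)) + 34643 = (18 - 585*142/5) + 34643 = (18 - 9*1846) + 34643 = (18 - 16614) + 34643 = -16596 + 34643 = 18047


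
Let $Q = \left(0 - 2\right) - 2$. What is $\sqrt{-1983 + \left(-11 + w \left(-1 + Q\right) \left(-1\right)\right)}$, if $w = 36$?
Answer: $i \sqrt{1814} \approx 42.591 i$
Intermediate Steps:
$Q = -4$ ($Q = -2 - 2 = -4$)
$\sqrt{-1983 + \left(-11 + w \left(-1 + Q\right) \left(-1\right)\right)} = \sqrt{-1983 - \left(11 - 36 \left(-1 - 4\right) \left(-1\right)\right)} = \sqrt{-1983 - \left(11 - 36 \left(\left(-5\right) \left(-1\right)\right)\right)} = \sqrt{-1983 + \left(-11 + 36 \cdot 5\right)} = \sqrt{-1983 + \left(-11 + 180\right)} = \sqrt{-1983 + 169} = \sqrt{-1814} = i \sqrt{1814}$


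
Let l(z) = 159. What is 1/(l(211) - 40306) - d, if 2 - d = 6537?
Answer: 262360644/40147 ≈ 6535.0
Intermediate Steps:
d = -6535 (d = 2 - 1*6537 = 2 - 6537 = -6535)
1/(l(211) - 40306) - d = 1/(159 - 40306) - 1*(-6535) = 1/(-40147) + 6535 = -1/40147 + 6535 = 262360644/40147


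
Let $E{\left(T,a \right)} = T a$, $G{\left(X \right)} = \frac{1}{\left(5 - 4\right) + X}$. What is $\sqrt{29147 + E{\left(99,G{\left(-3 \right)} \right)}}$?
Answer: $\frac{\sqrt{116390}}{2} \approx 170.58$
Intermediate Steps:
$G{\left(X \right)} = \frac{1}{1 + X}$
$\sqrt{29147 + E{\left(99,G{\left(-3 \right)} \right)}} = \sqrt{29147 + \frac{99}{1 - 3}} = \sqrt{29147 + \frac{99}{-2}} = \sqrt{29147 + 99 \left(- \frac{1}{2}\right)} = \sqrt{29147 - \frac{99}{2}} = \sqrt{\frac{58195}{2}} = \frac{\sqrt{116390}}{2}$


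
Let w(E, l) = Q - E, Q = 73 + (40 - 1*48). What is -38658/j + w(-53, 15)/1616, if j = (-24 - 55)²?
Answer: -30867445/5042728 ≈ -6.1212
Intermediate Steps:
Q = 65 (Q = 73 + (40 - 48) = 73 - 8 = 65)
j = 6241 (j = (-79)² = 6241)
w(E, l) = 65 - E
-38658/j + w(-53, 15)/1616 = -38658/6241 + (65 - 1*(-53))/1616 = -38658*1/6241 + (65 + 53)*(1/1616) = -38658/6241 + 118*(1/1616) = -38658/6241 + 59/808 = -30867445/5042728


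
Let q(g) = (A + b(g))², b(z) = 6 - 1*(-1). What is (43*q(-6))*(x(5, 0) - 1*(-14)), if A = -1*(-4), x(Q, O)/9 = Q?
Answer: 306977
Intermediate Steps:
b(z) = 7 (b(z) = 6 + 1 = 7)
x(Q, O) = 9*Q
A = 4
q(g) = 121 (q(g) = (4 + 7)² = 11² = 121)
(43*q(-6))*(x(5, 0) - 1*(-14)) = (43*121)*(9*5 - 1*(-14)) = 5203*(45 + 14) = 5203*59 = 306977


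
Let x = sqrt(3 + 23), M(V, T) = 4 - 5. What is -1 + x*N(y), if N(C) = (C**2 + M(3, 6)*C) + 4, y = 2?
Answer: -1 + 6*sqrt(26) ≈ 29.594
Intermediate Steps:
M(V, T) = -1
N(C) = 4 + C**2 - C (N(C) = (C**2 - C) + 4 = 4 + C**2 - C)
x = sqrt(26) ≈ 5.0990
-1 + x*N(y) = -1 + sqrt(26)*(4 + 2**2 - 1*2) = -1 + sqrt(26)*(4 + 4 - 2) = -1 + sqrt(26)*6 = -1 + 6*sqrt(26)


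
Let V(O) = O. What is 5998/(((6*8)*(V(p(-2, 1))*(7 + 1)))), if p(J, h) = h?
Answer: 2999/192 ≈ 15.620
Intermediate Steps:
5998/(((6*8)*(V(p(-2, 1))*(7 + 1)))) = 5998/(((6*8)*(1*(7 + 1)))) = 5998/((48*(1*8))) = 5998/((48*8)) = 5998/384 = 5998*(1/384) = 2999/192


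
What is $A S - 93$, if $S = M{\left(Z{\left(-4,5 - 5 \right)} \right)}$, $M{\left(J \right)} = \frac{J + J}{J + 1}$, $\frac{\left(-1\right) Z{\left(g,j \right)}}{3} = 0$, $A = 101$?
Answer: $-93$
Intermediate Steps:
$Z{\left(g,j \right)} = 0$ ($Z{\left(g,j \right)} = \left(-3\right) 0 = 0$)
$M{\left(J \right)} = \frac{2 J}{1 + J}$
$S = 0$ ($S = 2 \cdot 0 \frac{1}{1 + 0} = 2 \cdot 0 \cdot 1^{-1} = 2 \cdot 0 \cdot 1 = 0$)
$A S - 93 = 101 \cdot 0 - 93 = 0 - 93 = -93$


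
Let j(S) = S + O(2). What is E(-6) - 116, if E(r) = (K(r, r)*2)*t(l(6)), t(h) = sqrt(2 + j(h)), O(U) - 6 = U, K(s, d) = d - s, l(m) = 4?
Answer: -116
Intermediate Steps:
O(U) = 6 + U
j(S) = 8 + S (j(S) = S + (6 + 2) = S + 8 = 8 + S)
t(h) = sqrt(10 + h) (t(h) = sqrt(2 + (8 + h)) = sqrt(10 + h))
E(r) = 0 (E(r) = ((r - r)*2)*sqrt(10 + 4) = (0*2)*sqrt(14) = 0*sqrt(14) = 0)
E(-6) - 116 = 0 - 116 = -116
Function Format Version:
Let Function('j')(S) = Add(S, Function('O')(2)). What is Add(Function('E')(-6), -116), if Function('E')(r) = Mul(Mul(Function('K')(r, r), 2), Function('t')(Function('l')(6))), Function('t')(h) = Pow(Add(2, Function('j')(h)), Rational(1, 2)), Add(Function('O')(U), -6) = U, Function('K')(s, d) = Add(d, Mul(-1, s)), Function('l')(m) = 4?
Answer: -116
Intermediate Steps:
Function('O')(U) = Add(6, U)
Function('j')(S) = Add(8, S) (Function('j')(S) = Add(S, Add(6, 2)) = Add(S, 8) = Add(8, S))
Function('t')(h) = Pow(Add(10, h), Rational(1, 2)) (Function('t')(h) = Pow(Add(2, Add(8, h)), Rational(1, 2)) = Pow(Add(10, h), Rational(1, 2)))
Function('E')(r) = 0 (Function('E')(r) = Mul(Mul(Add(r, Mul(-1, r)), 2), Pow(Add(10, 4), Rational(1, 2))) = Mul(Mul(0, 2), Pow(14, Rational(1, 2))) = Mul(0, Pow(14, Rational(1, 2))) = 0)
Add(Function('E')(-6), -116) = Add(0, -116) = -116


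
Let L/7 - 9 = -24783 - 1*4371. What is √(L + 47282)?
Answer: I*√156733 ≈ 395.9*I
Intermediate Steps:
L = -204015 (L = 63 + 7*(-24783 - 1*4371) = 63 + 7*(-24783 - 4371) = 63 + 7*(-29154) = 63 - 204078 = -204015)
√(L + 47282) = √(-204015 + 47282) = √(-156733) = I*√156733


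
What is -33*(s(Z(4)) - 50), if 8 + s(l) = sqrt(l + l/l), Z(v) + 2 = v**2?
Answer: 1914 - 33*sqrt(15) ≈ 1786.2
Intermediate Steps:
Z(v) = -2 + v**2
s(l) = -8 + sqrt(1 + l) (s(l) = -8 + sqrt(l + l/l) = -8 + sqrt(l + 1) = -8 + sqrt(1 + l))
-33*(s(Z(4)) - 50) = -33*((-8 + sqrt(1 + (-2 + 4**2))) - 50) = -33*((-8 + sqrt(1 + (-2 + 16))) - 50) = -33*((-8 + sqrt(1 + 14)) - 50) = -33*((-8 + sqrt(15)) - 50) = -33*(-58 + sqrt(15)) = 1914 - 33*sqrt(15)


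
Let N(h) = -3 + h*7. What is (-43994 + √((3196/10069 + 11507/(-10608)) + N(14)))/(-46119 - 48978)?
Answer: 43994/95097 - 5*√2687702372292795/2539374049836 ≈ 0.46252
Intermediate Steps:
N(h) = -3 + 7*h
(-43994 + √((3196/10069 + 11507/(-10608)) + N(14)))/(-46119 - 48978) = (-43994 + √((3196/10069 + 11507/(-10608)) + (-3 + 7*14)))/(-46119 - 48978) = (-43994 + √((3196*(1/10069) + 11507*(-1/10608)) + (-3 + 98)))/(-95097) = (-43994 + √((3196/10069 - 11507/10608) + 95))*(-1/95097) = (-43994 + √(-81960815/106811952 + 95))*(-1/95097) = (-43994 + √(10065174625/106811952))*(-1/95097) = (-43994 + 5*√2687702372292795/26702988)*(-1/95097) = 43994/95097 - 5*√2687702372292795/2539374049836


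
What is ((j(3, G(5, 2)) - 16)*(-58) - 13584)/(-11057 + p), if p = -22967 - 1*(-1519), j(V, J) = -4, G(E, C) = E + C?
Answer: 12424/32505 ≈ 0.38222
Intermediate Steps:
G(E, C) = C + E
p = -21448 (p = -22967 + 1519 = -21448)
((j(3, G(5, 2)) - 16)*(-58) - 13584)/(-11057 + p) = ((-4 - 16)*(-58) - 13584)/(-11057 - 21448) = (-20*(-58) - 13584)/(-32505) = (1160 - 13584)*(-1/32505) = -12424*(-1/32505) = 12424/32505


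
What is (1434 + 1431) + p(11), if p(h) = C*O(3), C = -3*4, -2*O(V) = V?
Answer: 2883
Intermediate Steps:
O(V) = -V/2
C = -12
p(h) = 18 (p(h) = -(-6)*3 = -12*(-3/2) = 18)
(1434 + 1431) + p(11) = (1434 + 1431) + 18 = 2865 + 18 = 2883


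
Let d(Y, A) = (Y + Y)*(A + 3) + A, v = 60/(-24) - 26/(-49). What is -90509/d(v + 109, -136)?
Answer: 633563/200243 ≈ 3.1640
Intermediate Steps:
v = -193/98 (v = 60*(-1/24) - 26*(-1/49) = -5/2 + 26/49 = -193/98 ≈ -1.9694)
d(Y, A) = A + 2*Y*(3 + A) (d(Y, A) = (2*Y)*(3 + A) + A = 2*Y*(3 + A) + A = A + 2*Y*(3 + A))
-90509/d(v + 109, -136) = -90509/(-136 + 6*(-193/98 + 109) + 2*(-136)*(-193/98 + 109)) = -90509/(-136 + 6*(10489/98) + 2*(-136)*(10489/98)) = -90509/(-136 + 31467/49 - 1426504/49) = -90509/(-200243/7) = -90509*(-7/200243) = 633563/200243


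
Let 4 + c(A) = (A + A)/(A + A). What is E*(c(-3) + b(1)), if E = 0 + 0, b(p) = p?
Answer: 0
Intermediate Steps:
E = 0
c(A) = -3 (c(A) = -4 + (A + A)/(A + A) = -4 + (2*A)/((2*A)) = -4 + (2*A)*(1/(2*A)) = -4 + 1 = -3)
E*(c(-3) + b(1)) = 0*(-3 + 1) = 0*(-2) = 0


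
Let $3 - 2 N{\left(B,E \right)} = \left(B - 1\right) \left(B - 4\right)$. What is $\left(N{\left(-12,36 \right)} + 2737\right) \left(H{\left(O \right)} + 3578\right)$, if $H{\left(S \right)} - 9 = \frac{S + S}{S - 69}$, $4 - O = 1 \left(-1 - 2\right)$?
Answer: $\frac{292930055}{31} \approx 9.4494 \cdot 10^{6}$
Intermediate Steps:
$O = 7$ ($O = 4 - 1 \left(-1 - 2\right) = 4 - 1 \left(-3\right) = 4 - -3 = 4 + 3 = 7$)
$N{\left(B,E \right)} = \frac{3}{2} - \frac{\left(-1 + B\right) \left(-4 + B\right)}{2}$ ($N{\left(B,E \right)} = \frac{3}{2} - \frac{\left(B - 1\right) \left(B - 4\right)}{2} = \frac{3}{2} - \frac{\left(-1 + B\right) \left(B - 4\right)}{2} = \frac{3}{2} - \frac{\left(-1 + B\right) \left(-4 + B\right)}{2}$)
$H{\left(S \right)} = 9 + \frac{2 S}{-69 + S}$ ($H{\left(S \right)} = 9 + \frac{S + S}{S - 69} = 9 + \frac{2 S}{-69 + S}$)
$\left(N{\left(-12,36 \right)} + 2737\right) \left(H{\left(O \right)} + 3578\right) = \left(\left(- \frac{1}{2} - \frac{\left(-12\right)^{2}}{2} + \frac{5}{2} \left(-12\right)\right) + 2737\right) \left(\frac{-621 + 11 \cdot 7}{-69 + 7} + 3578\right) = \left(\left(- \frac{1}{2} - 72 - 30\right) + 2737\right) \left(\frac{-621 + 77}{-62} + 3578\right) = \left(\left(- \frac{1}{2} - 72 - 30\right) + 2737\right) \left(\left(- \frac{1}{62}\right) \left(-544\right) + 3578\right) = \left(- \frac{205}{2} + 2737\right) \left(\frac{272}{31} + 3578\right) = \frac{5269}{2} \cdot \frac{111190}{31} = \frac{292930055}{31}$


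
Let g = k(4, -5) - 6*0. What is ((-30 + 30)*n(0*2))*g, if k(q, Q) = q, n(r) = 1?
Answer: 0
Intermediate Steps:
g = 4 (g = 4 - 6*0 = 4 + 0 = 4)
((-30 + 30)*n(0*2))*g = ((-30 + 30)*1)*4 = (0*1)*4 = 0*4 = 0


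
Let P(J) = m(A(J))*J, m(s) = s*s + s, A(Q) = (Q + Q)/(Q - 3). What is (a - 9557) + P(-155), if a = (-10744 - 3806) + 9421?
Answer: -97277176/6241 ≈ -15587.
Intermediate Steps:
A(Q) = 2*Q/(-3 + Q) (A(Q) = (2*Q)/(-3 + Q) = 2*Q/(-3 + Q))
m(s) = s + s**2 (m(s) = s**2 + s = s + s**2)
P(J) = 2*J**2*(1 + 2*J/(-3 + J))/(-3 + J) (P(J) = ((2*J/(-3 + J))*(1 + 2*J/(-3 + J)))*J = (2*J*(1 + 2*J/(-3 + J))/(-3 + J))*J = 2*J**2*(1 + 2*J/(-3 + J))/(-3 + J))
a = -5129 (a = -14550 + 9421 = -5129)
(a - 9557) + P(-155) = (-5129 - 9557) + 6*(-155)**2*(-1 - 155)/(-3 - 155)**2 = -14686 + 6*24025*(-156)/(-158)**2 = -14686 + 6*24025*(1/24964)*(-156) = -14686 - 5621850/6241 = -97277176/6241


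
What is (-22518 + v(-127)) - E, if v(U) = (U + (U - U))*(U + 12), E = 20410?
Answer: -28323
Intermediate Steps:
v(U) = U*(12 + U) (v(U) = (U + 0)*(12 + U) = U*(12 + U))
(-22518 + v(-127)) - E = (-22518 - 127*(12 - 127)) - 1*20410 = (-22518 - 127*(-115)) - 20410 = (-22518 + 14605) - 20410 = -7913 - 20410 = -28323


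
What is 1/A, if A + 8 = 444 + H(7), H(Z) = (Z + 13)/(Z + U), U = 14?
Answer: 21/9176 ≈ 0.0022886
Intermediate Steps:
H(Z) = (13 + Z)/(14 + Z) (H(Z) = (Z + 13)/(Z + 14) = (13 + Z)/(14 + Z))
A = 9176/21 (A = -8 + (444 + (13 + 7)/(14 + 7)) = -8 + (444 + 20/21) = -8 + 9344/21 = 9176/21 ≈ 436.95)
1/A = 1/(9176/21) = 21/9176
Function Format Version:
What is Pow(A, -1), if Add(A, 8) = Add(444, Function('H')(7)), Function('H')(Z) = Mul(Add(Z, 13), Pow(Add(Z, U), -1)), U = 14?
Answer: Rational(21, 9176) ≈ 0.0022886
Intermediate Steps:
Function('H')(Z) = Mul(Pow(Add(14, Z), -1), Add(13, Z)) (Function('H')(Z) = Mul(Add(Z, 13), Pow(Add(Z, 14), -1)) = Mul(Add(13, Z), Pow(Add(14, Z), -1)) = Mul(Pow(Add(14, Z), -1), Add(13, Z)))
A = Rational(9176, 21) (A = Add(-8, Add(444, Mul(Pow(Add(14, 7), -1), Add(13, 7)))) = Add(-8, Add(444, Mul(Pow(21, -1), 20))) = Add(-8, Add(444, Mul(Rational(1, 21), 20))) = Add(-8, Add(444, Rational(20, 21))) = Add(-8, Rational(9344, 21)) = Rational(9176, 21) ≈ 436.95)
Pow(A, -1) = Pow(Rational(9176, 21), -1) = Rational(21, 9176)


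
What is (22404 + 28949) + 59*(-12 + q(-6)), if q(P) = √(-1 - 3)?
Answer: 50645 + 118*I ≈ 50645.0 + 118.0*I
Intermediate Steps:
q(P) = 2*I (q(P) = √(-4) = 2*I)
(22404 + 28949) + 59*(-12 + q(-6)) = (22404 + 28949) + 59*(-12 + 2*I) = 51353 + (-708 + 118*I) = 50645 + 118*I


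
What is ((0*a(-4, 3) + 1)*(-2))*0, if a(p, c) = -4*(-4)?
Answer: 0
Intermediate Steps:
a(p, c) = 16
((0*a(-4, 3) + 1)*(-2))*0 = ((0*16 + 1)*(-2))*0 = ((0 + 1)*(-2))*0 = (1*(-2))*0 = -2*0 = 0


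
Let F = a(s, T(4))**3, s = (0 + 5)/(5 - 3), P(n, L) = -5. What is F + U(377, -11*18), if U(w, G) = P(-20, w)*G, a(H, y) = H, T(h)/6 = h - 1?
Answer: 8045/8 ≈ 1005.6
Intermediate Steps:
T(h) = -6 + 6*h (T(h) = 6*(h - 1) = 6*(-1 + h) = -6 + 6*h)
s = 5/2 ≈ 2.5000
U(w, G) = -5*G
F = 125/8 (F = (5/2)**3 = 125/8 ≈ 15.625)
F + U(377, -11*18) = 125/8 - (-55)*18 = 125/8 - 5*(-198) = 125/8 + 990 = 8045/8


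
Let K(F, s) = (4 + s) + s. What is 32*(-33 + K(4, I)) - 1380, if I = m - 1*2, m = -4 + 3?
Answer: -2500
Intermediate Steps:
m = -1
I = -3 (I = -1 - 1*2 = -1 - 2 = -3)
K(F, s) = 4 + 2*s
32*(-33 + K(4, I)) - 1380 = 32*(-33 + (4 + 2*(-3))) - 1380 = 32*(-33 + (4 - 6)) - 1380 = 32*(-33 - 2) - 1380 = 32*(-35) - 1380 = -1120 - 1380 = -2500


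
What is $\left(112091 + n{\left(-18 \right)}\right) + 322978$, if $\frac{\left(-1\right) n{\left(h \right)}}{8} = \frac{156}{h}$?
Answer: $\frac{1305415}{3} \approx 4.3514 \cdot 10^{5}$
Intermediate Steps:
$n{\left(h \right)} = - \frac{1248}{h}$ ($n{\left(h \right)} = - 8 \frac{156}{h} = - \frac{1248}{h}$)
$\left(112091 + n{\left(-18 \right)}\right) + 322978 = \left(112091 - \frac{1248}{-18}\right) + 322978 = \left(112091 - - \frac{208}{3}\right) + 322978 = \left(112091 + \frac{208}{3}\right) + 322978 = \frac{336481}{3} + 322978 = \frac{1305415}{3}$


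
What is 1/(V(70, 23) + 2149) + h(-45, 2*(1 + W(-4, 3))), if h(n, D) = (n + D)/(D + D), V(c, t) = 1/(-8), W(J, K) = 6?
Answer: -532697/481348 ≈ -1.1067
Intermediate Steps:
V(c, t) = -1/8
h(n, D) = (D + n)/(2*D) (h(n, D) = (D + n)/((2*D)) = (D + n)*(1/(2*D)) = (D + n)/(2*D))
1/(V(70, 23) + 2149) + h(-45, 2*(1 + W(-4, 3))) = 1/(-1/8 + 2149) + (2*(1 + 6) - 45)/(2*((2*(1 + 6)))) = 1/(17191/8) + (2*7 - 45)/(2*((2*7))) = 8/17191 + (1/2)*(14 - 45)/14 = 8/17191 + (1/2)*(1/14)*(-31) = 8/17191 - 31/28 = -532697/481348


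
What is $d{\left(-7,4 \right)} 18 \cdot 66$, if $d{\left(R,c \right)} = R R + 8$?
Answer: $67716$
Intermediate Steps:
$d{\left(R,c \right)} = 8 + R^{2}$ ($d{\left(R,c \right)} = R^{2} + 8 = 8 + R^{2}$)
$d{\left(-7,4 \right)} 18 \cdot 66 = \left(8 + \left(-7\right)^{2}\right) 18 \cdot 66 = \left(8 + 49\right) 18 \cdot 66 = 57 \cdot 18 \cdot 66 = 1026 \cdot 66 = 67716$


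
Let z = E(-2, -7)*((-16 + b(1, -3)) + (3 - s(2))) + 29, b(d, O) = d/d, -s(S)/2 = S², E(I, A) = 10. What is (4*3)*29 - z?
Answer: 359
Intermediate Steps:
s(S) = -2*S²
b(d, O) = 1
z = -11 (z = 10*((-16 + 1) + (3 - (-2)*2²)) + 29 = 10*(-15 + (3 - (-2)*4)) + 29 = 10*(-15 + (3 - 1*(-8))) + 29 = 10*(-15 + (3 + 8)) + 29 = 10*(-15 + 11) + 29 = 10*(-4) + 29 = -40 + 29 = -11)
(4*3)*29 - z = (4*3)*29 - 1*(-11) = 12*29 + 11 = 348 + 11 = 359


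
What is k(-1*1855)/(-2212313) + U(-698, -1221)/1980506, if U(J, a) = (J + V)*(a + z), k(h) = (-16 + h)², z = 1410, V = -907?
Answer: -7604134591331/4381499170378 ≈ -1.7355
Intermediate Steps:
U(J, a) = (-907 + J)*(1410 + a) (U(J, a) = (J - 907)*(a + 1410) = (-907 + J)*(1410 + a))
k(-1*1855)/(-2212313) + U(-698, -1221)/1980506 = (-16 - 1*1855)²/(-2212313) + (-1278870 - 907*(-1221) + 1410*(-698) - 698*(-1221))/1980506 = (-16 - 1855)²*(-1/2212313) + (-1278870 + 1107447 - 984180 + 852258)*(1/1980506) = (-1871)²*(-1/2212313) - 303345*1/1980506 = 3500641*(-1/2212313) - 303345/1980506 = -3500641/2212313 - 303345/1980506 = -7604134591331/4381499170378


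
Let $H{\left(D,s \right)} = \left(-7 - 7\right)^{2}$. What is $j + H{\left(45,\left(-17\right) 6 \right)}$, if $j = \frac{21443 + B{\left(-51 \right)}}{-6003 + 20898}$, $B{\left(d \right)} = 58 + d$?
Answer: $\frac{196058}{993} \approx 197.44$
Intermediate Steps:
$H{\left(D,s \right)} = 196$ ($H{\left(D,s \right)} = \left(-14\right)^{2} = 196$)
$j = \frac{1430}{993}$ ($j = \frac{21443 + \left(58 - 51\right)}{-6003 + 20898} = \frac{21443 + 7}{14895} = 21450 \cdot \frac{1}{14895} = \frac{1430}{993} \approx 1.4401$)
$j + H{\left(45,\left(-17\right) 6 \right)} = \frac{1430}{993} + 196 = \frac{196058}{993}$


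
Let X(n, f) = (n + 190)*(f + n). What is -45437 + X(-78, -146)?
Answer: -70525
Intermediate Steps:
X(n, f) = (190 + n)*(f + n)
-45437 + X(-78, -146) = -45437 + ((-78)² + 190*(-146) + 190*(-78) - 146*(-78)) = -45437 + (6084 - 27740 - 14820 + 11388) = -45437 - 25088 = -70525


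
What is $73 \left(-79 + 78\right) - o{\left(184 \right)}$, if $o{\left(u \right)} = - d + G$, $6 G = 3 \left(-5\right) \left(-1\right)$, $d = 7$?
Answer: $- \frac{137}{2} \approx -68.5$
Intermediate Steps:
$G = \frac{5}{2}$ ($G = \frac{3 \left(-5\right) \left(-1\right)}{6} = \frac{\left(-15\right) \left(-1\right)}{6} = \frac{1}{6} \cdot 15 = \frac{5}{2} \approx 2.5$)
$o{\left(u \right)} = - \frac{9}{2}$ ($o{\left(u \right)} = \left(-1\right) 7 + \frac{5}{2} = -7 + \frac{5}{2} = - \frac{9}{2}$)
$73 \left(-79 + 78\right) - o{\left(184 \right)} = 73 \left(-79 + 78\right) - - \frac{9}{2} = 73 \left(-1\right) + \frac{9}{2} = -73 + \frac{9}{2} = - \frac{137}{2}$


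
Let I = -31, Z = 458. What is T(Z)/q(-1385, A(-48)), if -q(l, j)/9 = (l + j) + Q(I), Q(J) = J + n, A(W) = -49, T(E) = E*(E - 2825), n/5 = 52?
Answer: -120454/1205 ≈ -99.962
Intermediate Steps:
n = 260 (n = 5*52 = 260)
T(E) = E*(-2825 + E)
Q(J) = 260 + J (Q(J) = J + 260 = 260 + J)
q(l, j) = -2061 - 9*j - 9*l (q(l, j) = -9*((l + j) + (260 - 31)) = -9*((j + l) + 229) = -9*(229 + j + l) = -2061 - 9*j - 9*l)
T(Z)/q(-1385, A(-48)) = (458*(-2825 + 458))/(-2061 - 9*(-49) - 9*(-1385)) = (458*(-2367))/(-2061 + 441 + 12465) = -1084086/10845 = -1084086*1/10845 = -120454/1205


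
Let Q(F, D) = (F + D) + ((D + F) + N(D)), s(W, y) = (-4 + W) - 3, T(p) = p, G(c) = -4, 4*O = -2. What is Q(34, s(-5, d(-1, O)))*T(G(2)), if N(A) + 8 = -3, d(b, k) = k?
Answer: -132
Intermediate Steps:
O = -½ (O = (¼)*(-2) = -½ ≈ -0.50000)
N(A) = -11 (N(A) = -8 - 3 = -11)
s(W, y) = -7 + W
Q(F, D) = -11 + 2*D + 2*F (Q(F, D) = (F + D) + ((D + F) - 11) = (D + F) + (-11 + D + F) = -11 + 2*D + 2*F)
Q(34, s(-5, d(-1, O)))*T(G(2)) = (-11 + 2*(-7 - 5) + 2*34)*(-4) = (-11 + 2*(-12) + 68)*(-4) = (-11 - 24 + 68)*(-4) = 33*(-4) = -132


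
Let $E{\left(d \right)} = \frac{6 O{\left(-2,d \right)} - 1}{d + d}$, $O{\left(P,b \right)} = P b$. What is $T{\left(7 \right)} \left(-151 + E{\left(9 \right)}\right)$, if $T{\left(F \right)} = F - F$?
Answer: $0$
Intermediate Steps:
$E{\left(d \right)} = \frac{-1 - 12 d}{2 d}$ ($E{\left(d \right)} = \frac{6 \left(- 2 d\right) - 1}{d + d} = \frac{- 12 d - 1}{2 d} = \left(-1 - 12 d\right) \frac{1}{2 d} = \frac{-1 - 12 d}{2 d}$)
$T{\left(F \right)} = 0$
$T{\left(7 \right)} \left(-151 + E{\left(9 \right)}\right) = 0 \left(-151 - \left(6 + \frac{1}{2 \cdot 9}\right)\right) = 0 \left(-151 - \frac{109}{18}\right) = 0 \left(- \frac{2827}{18}\right) = 0$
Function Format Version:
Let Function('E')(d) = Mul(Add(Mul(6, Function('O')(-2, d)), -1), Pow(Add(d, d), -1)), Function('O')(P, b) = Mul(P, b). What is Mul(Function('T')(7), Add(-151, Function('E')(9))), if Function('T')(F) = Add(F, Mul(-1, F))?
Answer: 0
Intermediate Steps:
Function('E')(d) = Mul(Rational(1, 2), Pow(d, -1), Add(-1, Mul(-12, d))) (Function('E')(d) = Mul(Add(Mul(6, Mul(-2, d)), -1), Pow(Add(d, d), -1)) = Mul(Add(Mul(-12, d), -1), Pow(Mul(2, d), -1)) = Mul(Add(-1, Mul(-12, d)), Mul(Rational(1, 2), Pow(d, -1))) = Mul(Rational(1, 2), Pow(d, -1), Add(-1, Mul(-12, d))))
Function('T')(F) = 0
Mul(Function('T')(7), Add(-151, Function('E')(9))) = Mul(0, Add(-151, Add(-6, Mul(Rational(-1, 2), Pow(9, -1))))) = Mul(0, Add(-151, Add(-6, Mul(Rational(-1, 2), Rational(1, 9))))) = Mul(0, Add(-151, Add(-6, Rational(-1, 18)))) = Mul(0, Add(-151, Rational(-109, 18))) = Mul(0, Rational(-2827, 18)) = 0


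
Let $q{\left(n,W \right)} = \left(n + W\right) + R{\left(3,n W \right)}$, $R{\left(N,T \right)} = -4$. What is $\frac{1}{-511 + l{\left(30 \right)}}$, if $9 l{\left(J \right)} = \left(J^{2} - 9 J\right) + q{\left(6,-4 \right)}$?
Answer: $- \frac{9}{3971} \approx -0.0022664$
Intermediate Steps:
$q{\left(n,W \right)} = -4 + W + n$ ($q{\left(n,W \right)} = \left(n + W\right) - 4 = \left(W + n\right) - 4 = -4 + W + n$)
$l{\left(J \right)} = - \frac{2}{9} - J + \frac{J^{2}}{9}$ ($l{\left(J \right)} = \frac{\left(J^{2} - 9 J\right) - 2}{9} = \frac{-2 + J^{2} - 9 J}{9} = - \frac{2}{9} - J + \frac{J^{2}}{9}$)
$\frac{1}{-511 + l{\left(30 \right)}} = \frac{1}{-511 - \left(\frac{272}{9} - 100\right)} = \frac{1}{-511 - - \frac{628}{9}} = \frac{1}{-511 + \frac{628}{9}} = \frac{1}{- \frac{3971}{9}} = - \frac{9}{3971}$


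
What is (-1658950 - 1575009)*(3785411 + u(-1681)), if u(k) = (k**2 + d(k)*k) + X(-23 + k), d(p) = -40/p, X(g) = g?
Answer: -21374619165452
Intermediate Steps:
u(k) = -63 + k + k**2 (u(k) = (k**2 + (-40/k)*k) + (-23 + k) = (k**2 - 40) + (-23 + k) = (-40 + k**2) + (-23 + k) = -63 + k + k**2)
(-1658950 - 1575009)*(3785411 + u(-1681)) = (-1658950 - 1575009)*(3785411 + (-63 - 1681 + (-1681)**2)) = -3233959*(3785411 + (-63 - 1681 + 2825761)) = -3233959*(3785411 + 2824017) = -3233959*6609428 = -21374619165452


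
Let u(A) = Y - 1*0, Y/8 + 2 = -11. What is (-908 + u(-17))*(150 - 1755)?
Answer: 1624260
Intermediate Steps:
Y = -104 (Y = -16 + 8*(-11) = -16 - 88 = -104)
u(A) = -104 (u(A) = -104 - 1*0 = -104 + 0 = -104)
(-908 + u(-17))*(150 - 1755) = (-908 - 104)*(150 - 1755) = -1012*(-1605) = 1624260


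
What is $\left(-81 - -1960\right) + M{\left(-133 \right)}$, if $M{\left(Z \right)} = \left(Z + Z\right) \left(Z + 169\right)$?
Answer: $-7697$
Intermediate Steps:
$M{\left(Z \right)} = 2 Z \left(169 + Z\right)$
$\left(-81 - -1960\right) + M{\left(-133 \right)} = \left(-81 - -1960\right) + 2 \left(-133\right) \left(169 - 133\right) = \left(-81 + 1960\right) + 2 \left(-133\right) 36 = 1879 - 9576 = -7697$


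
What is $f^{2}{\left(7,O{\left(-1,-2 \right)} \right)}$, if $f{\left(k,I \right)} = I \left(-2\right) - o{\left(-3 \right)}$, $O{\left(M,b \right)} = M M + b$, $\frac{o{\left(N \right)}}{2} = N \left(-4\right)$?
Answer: $484$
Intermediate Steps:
$o{\left(N \right)} = - 8 N$ ($o{\left(N \right)} = 2 N \left(-4\right) = 2 \left(- 4 N\right) = - 8 N$)
$O{\left(M,b \right)} = b + M^{2}$ ($O{\left(M,b \right)} = M^{2} + b = b + M^{2}$)
$f{\left(k,I \right)} = -24 - 2 I$ ($f{\left(k,I \right)} = I \left(-2\right) - \left(-8\right) \left(-3\right) = - 2 I - 24 = -24 - 2 I$)
$f^{2}{\left(7,O{\left(-1,-2 \right)} \right)} = \left(-24 - 2 \left(-2 + \left(-1\right)^{2}\right)\right)^{2} = \left(-24 - 2 \left(-2 + 1\right)\right)^{2} = \left(-24 - -2\right)^{2} = \left(-24 + 2\right)^{2} = \left(-22\right)^{2} = 484$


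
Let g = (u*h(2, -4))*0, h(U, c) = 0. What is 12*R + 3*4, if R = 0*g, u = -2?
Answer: 12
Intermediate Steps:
g = 0 (g = -2*0*0 = 0*0 = 0)
R = 0 (R = 0*0 = 0)
12*R + 3*4 = 12*0 + 3*4 = 0 + 12 = 12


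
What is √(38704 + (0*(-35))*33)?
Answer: 4*√2419 ≈ 196.73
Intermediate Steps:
√(38704 + (0*(-35))*33) = √(38704 + 0*33) = √(38704 + 0) = √38704 = 4*√2419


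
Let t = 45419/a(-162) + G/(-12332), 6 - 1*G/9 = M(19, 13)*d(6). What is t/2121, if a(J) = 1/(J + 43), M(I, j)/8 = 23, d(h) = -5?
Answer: -33326377093/13078086 ≈ -2548.3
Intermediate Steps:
M(I, j) = 184 (M(I, j) = 8*23 = 184)
a(J) = 1/(43 + J)
G = 8334 (G = 54 - 1656*(-5) = 54 - 9*(-920) = 54 + 8280 = 8334)
t = -33326377093/6166 (t = 45419/(1/(43 - 162)) + 8334/(-12332) = 45419/(1/(-119)) + 8334*(-1/12332) = 45419/(-1/119) - 4167/6166 = 45419*(-119) - 4167/6166 = -5404861 - 4167/6166 = -33326377093/6166 ≈ -5.4049e+6)
t/2121 = -33326377093/6166/2121 = -33326377093/6166*1/2121 = -33326377093/13078086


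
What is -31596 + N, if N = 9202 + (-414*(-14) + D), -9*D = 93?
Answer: -49825/3 ≈ -16608.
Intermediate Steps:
D = -31/3 (D = -⅑*93 = -31/3 ≈ -10.333)
N = 44963/3 (N = 9202 + (-414*(-14) - 31/3) = 9202 + (5796 - 31/3) = 9202 + 17357/3 = 44963/3 ≈ 14988.)
-31596 + N = -31596 + 44963/3 = -49825/3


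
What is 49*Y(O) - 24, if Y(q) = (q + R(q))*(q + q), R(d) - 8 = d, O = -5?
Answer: 956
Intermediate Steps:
R(d) = 8 + d
Y(q) = 2*q*(8 + 2*q) (Y(q) = (q + (8 + q))*(q + q) = (8 + 2*q)*(2*q) = 2*q*(8 + 2*q))
49*Y(O) - 24 = 49*(4*(-5)*(4 - 5)) - 24 = 49*(4*(-5)*(-1)) - 24 = 49*20 - 24 = 980 - 24 = 956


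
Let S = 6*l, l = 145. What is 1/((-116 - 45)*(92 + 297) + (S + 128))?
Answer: -1/61631 ≈ -1.6226e-5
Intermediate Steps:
S = 870 (S = 6*145 = 870)
1/((-116 - 45)*(92 + 297) + (S + 128)) = 1/((-116 - 45)*(92 + 297) + (870 + 128)) = 1/(-161*389 + 998) = 1/(-62629 + 998) = 1/(-61631) = -1/61631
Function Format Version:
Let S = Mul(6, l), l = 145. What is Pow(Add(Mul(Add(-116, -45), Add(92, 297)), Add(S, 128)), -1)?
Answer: Rational(-1, 61631) ≈ -1.6226e-5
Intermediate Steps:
S = 870 (S = Mul(6, 145) = 870)
Pow(Add(Mul(Add(-116, -45), Add(92, 297)), Add(S, 128)), -1) = Pow(Add(Mul(Add(-116, -45), Add(92, 297)), Add(870, 128)), -1) = Pow(Add(Mul(-161, 389), 998), -1) = Pow(Add(-62629, 998), -1) = Pow(-61631, -1) = Rational(-1, 61631)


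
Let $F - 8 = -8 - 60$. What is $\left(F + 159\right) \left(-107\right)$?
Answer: $-10593$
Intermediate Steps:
$F = -60$ ($F = 8 - 68 = -60$)
$\left(F + 159\right) \left(-107\right) = \left(-60 + 159\right) \left(-107\right) = 99 \left(-107\right) = -10593$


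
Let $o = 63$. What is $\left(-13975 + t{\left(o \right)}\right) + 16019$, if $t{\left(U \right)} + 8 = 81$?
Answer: $2117$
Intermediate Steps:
$t{\left(U \right)} = 73$ ($t{\left(U \right)} = -8 + 81 = 73$)
$\left(-13975 + t{\left(o \right)}\right) + 16019 = \left(-13975 + 73\right) + 16019 = -13902 + 16019 = 2117$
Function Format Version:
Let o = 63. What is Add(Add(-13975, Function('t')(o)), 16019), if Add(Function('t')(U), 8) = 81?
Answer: 2117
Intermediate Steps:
Function('t')(U) = 73 (Function('t')(U) = Add(-8, 81) = 73)
Add(Add(-13975, Function('t')(o)), 16019) = Add(Add(-13975, 73), 16019) = Add(-13902, 16019) = 2117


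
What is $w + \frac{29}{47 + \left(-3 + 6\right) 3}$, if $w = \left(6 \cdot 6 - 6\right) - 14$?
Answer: $\frac{925}{56} \approx 16.518$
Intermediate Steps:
$w = 16$ ($w = \left(36 - 6\right) - 14 = 30 - 14 = 16$)
$w + \frac{29}{47 + \left(-3 + 6\right) 3} = 16 + \frac{29}{47 + \left(-3 + 6\right) 3} = 16 + \frac{29}{47 + 3 \cdot 3} = 16 + \frac{29}{47 + 9} = 16 + \frac{29}{56} = \frac{925}{56}$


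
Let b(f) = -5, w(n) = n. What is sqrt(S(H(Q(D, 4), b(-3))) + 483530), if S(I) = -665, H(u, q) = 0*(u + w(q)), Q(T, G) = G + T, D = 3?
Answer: sqrt(482865) ≈ 694.88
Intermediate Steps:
H(u, q) = 0 (H(u, q) = 0*(u + q) = 0*(q + u) = 0)
sqrt(S(H(Q(D, 4), b(-3))) + 483530) = sqrt(-665 + 483530) = sqrt(482865)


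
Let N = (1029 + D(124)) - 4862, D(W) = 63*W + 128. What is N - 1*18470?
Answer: -14363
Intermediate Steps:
D(W) = 128 + 63*W
N = 4107 (N = (1029 + (128 + 63*124)) - 4862 = (1029 + (128 + 7812)) - 4862 = (1029 + 7940) - 4862 = 8969 - 4862 = 4107)
N - 1*18470 = 4107 - 1*18470 = 4107 - 18470 = -14363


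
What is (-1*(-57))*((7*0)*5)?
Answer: 0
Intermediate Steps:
(-1*(-57))*((7*0)*5) = 57*(0*5) = 57*0 = 0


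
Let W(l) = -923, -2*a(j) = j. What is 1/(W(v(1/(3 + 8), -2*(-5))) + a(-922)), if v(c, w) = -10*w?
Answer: -1/462 ≈ -0.0021645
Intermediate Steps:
a(j) = -j/2
1/(W(v(1/(3 + 8), -2*(-5))) + a(-922)) = 1/(-923 - ½*(-922)) = 1/(-923 + 461) = 1/(-462) = -1/462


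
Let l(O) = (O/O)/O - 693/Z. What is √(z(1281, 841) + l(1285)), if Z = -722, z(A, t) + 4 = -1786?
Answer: I*√4265729877610/48830 ≈ 42.297*I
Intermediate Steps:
z(A, t) = -1790 (z(A, t) = -4 - 1786 = -1790)
l(O) = 693/722 + 1/O (l(O) = (O/O)/O - 693/(-722) = 1/O - 693*(-1/722) = 1/O + 693/722 = 693/722 + 1/O)
√(z(1281, 841) + l(1285)) = √(-1790 + (693/722 + 1/1285)) = √(-1790 + 891227/927770) = √(-1659817073/927770) = I*√4265729877610/48830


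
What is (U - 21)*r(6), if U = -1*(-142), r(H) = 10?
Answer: 1210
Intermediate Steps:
U = 142
(U - 21)*r(6) = (142 - 21)*10 = 121*10 = 1210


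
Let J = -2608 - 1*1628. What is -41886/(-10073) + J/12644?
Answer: 121734339/31840753 ≈ 3.8232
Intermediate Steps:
J = -4236 (J = -2608 - 1628 = -4236)
-41886/(-10073) + J/12644 = -41886/(-10073) - 4236/12644 = -41886*(-1/10073) - 4236*1/12644 = 41886/10073 - 1059/3161 = 121734339/31840753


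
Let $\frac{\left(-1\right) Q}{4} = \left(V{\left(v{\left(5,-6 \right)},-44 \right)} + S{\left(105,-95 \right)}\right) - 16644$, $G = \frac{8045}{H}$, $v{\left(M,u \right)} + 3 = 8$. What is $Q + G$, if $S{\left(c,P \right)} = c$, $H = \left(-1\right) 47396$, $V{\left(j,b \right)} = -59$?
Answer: $\frac{3146707187}{47396} \approx 66392.0$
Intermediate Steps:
$v{\left(M,u \right)} = 5$ ($v{\left(M,u \right)} = -3 + 8 = 5$)
$H = -47396$
$G = - \frac{8045}{47396}$ ($G = \frac{8045}{-47396} = 8045 \left(- \frac{1}{47396}\right) = - \frac{8045}{47396} \approx -0.16974$)
$Q = 66392$ ($Q = - 4 \left(\left(-59 + 105\right) - 16644\right) = - 4 \left(46 - 16644\right) = \left(-4\right) \left(-16598\right) = 66392$)
$Q + G = 66392 - \frac{8045}{47396} = \frac{3146707187}{47396}$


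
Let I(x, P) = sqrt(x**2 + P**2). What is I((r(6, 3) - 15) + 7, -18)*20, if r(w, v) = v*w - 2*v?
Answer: 40*sqrt(85) ≈ 368.78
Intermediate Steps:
r(w, v) = -2*v + v*w
I(x, P) = sqrt(P**2 + x**2)
I((r(6, 3) - 15) + 7, -18)*20 = sqrt((-18)**2 + ((3*(-2 + 6) - 15) + 7)**2)*20 = sqrt(324 + ((3*4 - 15) + 7)**2)*20 = sqrt(324 + ((12 - 15) + 7)**2)*20 = sqrt(324 + (-3 + 7)**2)*20 = sqrt(324 + 4**2)*20 = sqrt(324 + 16)*20 = sqrt(340)*20 = (2*sqrt(85))*20 = 40*sqrt(85)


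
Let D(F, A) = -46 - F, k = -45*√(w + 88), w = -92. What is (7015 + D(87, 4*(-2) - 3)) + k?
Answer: 6882 - 90*I ≈ 6882.0 - 90.0*I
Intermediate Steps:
k = -90*I (k = -45*√(-92 + 88) = -90*I ≈ -90.0*I)
(7015 + D(87, 4*(-2) - 3)) + k = (7015 + (-46 - 1*87)) - 90*I = (7015 + (-46 - 87)) - 90*I = (7015 - 133) - 90*I = 6882 - 90*I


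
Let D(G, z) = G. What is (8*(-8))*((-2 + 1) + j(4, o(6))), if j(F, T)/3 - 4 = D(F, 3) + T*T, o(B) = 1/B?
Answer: -4432/3 ≈ -1477.3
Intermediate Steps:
j(F, T) = 12 + 3*F + 3*T² (j(F, T) = 12 + 3*(F + T*T) = 12 + 3*(F + T²) = 12 + (3*F + 3*T²) = 12 + 3*F + 3*T²)
(8*(-8))*((-2 + 1) + j(4, o(6))) = (8*(-8))*((-2 + 1) + (12 + 3*4 + 3*(1/6)²)) = -64*(-1 + (12 + 12 + 3*(⅙)²)) = -64*(-1 + (12 + 12 + 3*(1/36))) = -64*(-1 + (12 + 12 + 1/12)) = -64*(-1 + 289/12) = -64*277/12 = -4432/3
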